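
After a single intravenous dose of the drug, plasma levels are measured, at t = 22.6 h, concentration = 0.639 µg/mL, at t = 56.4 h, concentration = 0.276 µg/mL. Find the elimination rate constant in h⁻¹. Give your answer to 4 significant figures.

0.02484 h⁻¹

k = ln(C₁/C₂) / (t₂ − t₁) = ln(0.639/0.276) / (56.4 − 22.6)
  = 0.8395 / 33.80 = 0.02484 h⁻¹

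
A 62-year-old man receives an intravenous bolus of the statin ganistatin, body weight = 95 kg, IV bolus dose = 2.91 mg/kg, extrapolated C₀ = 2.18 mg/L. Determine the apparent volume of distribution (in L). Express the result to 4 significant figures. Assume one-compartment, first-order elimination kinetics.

126.8 L

Dose = 2.91 × 95 = 276.5 mg
Vd = Dose / C₀ = 276.5 / 2.18 = 126.8 L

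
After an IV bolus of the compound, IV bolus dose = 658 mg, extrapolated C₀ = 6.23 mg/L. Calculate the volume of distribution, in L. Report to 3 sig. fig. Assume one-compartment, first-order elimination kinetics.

Vd = Dose / C₀ = 658.0 / 6.23 = 105.6 L

106 L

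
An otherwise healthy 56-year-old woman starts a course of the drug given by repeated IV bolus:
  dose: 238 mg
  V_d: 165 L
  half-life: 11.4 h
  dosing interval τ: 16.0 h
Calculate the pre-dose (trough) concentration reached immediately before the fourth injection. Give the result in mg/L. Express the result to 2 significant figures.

0.83 mg/L

C₀ per dose = Dose / Vd = 238 / 165 = 1.442 mg/L
k = ln2 / t½ = 0.693147 / 11.4 = 0.06080 h⁻¹
Fraction remaining after one interval: r = e^(−kτ) = e^(−0.06080 × 16.0) = 0.3780
Before dose 4, 3 doses have been given (aged 1τ, 2τ, 3τ).
C_trough = C₀ × (r + r² + … + r^3) = C₀ × r(1−r^3)/(1−r)
        = 1.442 × 0.3780 × (1 − 0.05401) / (1 − 0.3780) = 0.8290 mg/L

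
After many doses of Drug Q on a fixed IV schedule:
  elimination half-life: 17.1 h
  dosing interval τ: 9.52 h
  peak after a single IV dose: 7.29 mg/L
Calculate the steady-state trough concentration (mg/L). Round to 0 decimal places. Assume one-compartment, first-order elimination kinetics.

k = ln2 / t½ = 0.693147 / 17.1 = 0.04053 h⁻¹
e^(−kτ) = e^(−0.04053 × 9.52) = 0.6799
Accumulation ratio R = 1 / (1 − e^(−kτ)) = 1 / (1 − 0.6799) = 3.124
Steady-state trough = C₀ × R × e^(−kτ) = 7.29 × 3.124 × 0.6799 = 15.48 mg/L

15 mg/L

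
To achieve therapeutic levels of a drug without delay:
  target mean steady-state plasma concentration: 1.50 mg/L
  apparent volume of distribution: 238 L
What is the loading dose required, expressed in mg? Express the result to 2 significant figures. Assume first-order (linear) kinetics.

LD = Css × Vd = 1.50 × 238 = 357.0 mg

360 mg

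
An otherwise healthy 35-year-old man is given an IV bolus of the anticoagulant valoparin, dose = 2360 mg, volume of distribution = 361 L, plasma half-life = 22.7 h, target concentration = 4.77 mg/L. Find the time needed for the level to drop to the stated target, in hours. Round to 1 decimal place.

10.3 h

C₀ = Dose / Vd = 2360 / 361 = 6.537 mg/L
k = ln2 / t½ = 0.693147 / 22.7 = 0.03054 h⁻¹
t = ln(C₀ / C) / k = ln(6.537 / 4.77) / 0.03054
  = ln(1.370) / 0.03054 = 0.3148 / 0.03054 = 10.31 h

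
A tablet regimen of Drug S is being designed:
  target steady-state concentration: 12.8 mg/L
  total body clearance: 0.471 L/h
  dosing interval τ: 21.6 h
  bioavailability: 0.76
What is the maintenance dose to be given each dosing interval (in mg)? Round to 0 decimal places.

At steady state, F × (Dose/τ) = Css × CL.
Dose = Css × CL × τ / F = 12.8 × 0.4710 × 21.6 / 0.76 = 171.3 mg

171 mg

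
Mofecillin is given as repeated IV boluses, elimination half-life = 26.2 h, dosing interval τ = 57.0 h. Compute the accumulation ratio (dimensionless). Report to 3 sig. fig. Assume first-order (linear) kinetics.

1.28

k = ln2 / t½ = 0.693147 / 26.2 = 0.02646 h⁻¹
e^(−kτ) = e^(−0.02646 × 57.0) = 0.2213
Accumulation ratio R = 1 / (1 − e^(−kτ)) = 1 / (1 − 0.2213) = 1.284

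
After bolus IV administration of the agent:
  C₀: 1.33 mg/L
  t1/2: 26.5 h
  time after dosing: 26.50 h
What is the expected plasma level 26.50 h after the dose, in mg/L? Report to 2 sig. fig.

k = ln2 / t½ = 0.693147 / 26.5 = 0.02616 h⁻¹
t / t½ = 26.50 / 26.5 = 1 half-lives
C = C₀ × (1/2)^1 = 1.330 × 0.5000 = 0.6650 mg/L

0.67 mg/L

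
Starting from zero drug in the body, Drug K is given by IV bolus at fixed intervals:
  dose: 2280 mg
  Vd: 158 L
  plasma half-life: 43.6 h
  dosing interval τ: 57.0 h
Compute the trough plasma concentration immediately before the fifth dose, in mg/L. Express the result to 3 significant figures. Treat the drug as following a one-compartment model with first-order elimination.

9.52 mg/L

C₀ per dose = Dose / Vd = 2280 / 158 = 14.43 mg/L
k = ln2 / t½ = 0.693147 / 43.6 = 0.01590 h⁻¹
Fraction remaining after one interval: r = e^(−kτ) = e^(−0.01590 × 57.0) = 0.4040
Before dose 5, 4 doses have been given (aged 1τ, 2τ, 3τ, 4τ).
C_trough = C₀ × (r + r² + … + r^4) = C₀ × r(1−r^4)/(1−r)
        = 14.43 × 0.4040 × (1 − 0.02664) / (1 − 0.4040) = 9.521 mg/L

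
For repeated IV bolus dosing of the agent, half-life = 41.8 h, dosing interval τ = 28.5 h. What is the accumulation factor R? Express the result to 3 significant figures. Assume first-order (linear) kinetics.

2.66

k = ln2 / t½ = 0.693147 / 41.8 = 0.01658 h⁻¹
e^(−kτ) = e^(−0.01658 × 28.5) = 0.6234
Accumulation ratio R = 1 / (1 − e^(−kτ)) = 1 / (1 − 0.6234) = 2.655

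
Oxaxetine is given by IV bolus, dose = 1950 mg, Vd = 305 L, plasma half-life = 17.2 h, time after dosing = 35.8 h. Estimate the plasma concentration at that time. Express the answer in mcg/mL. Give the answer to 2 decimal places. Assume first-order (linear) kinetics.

C₀ = Dose / Vd = 1950 / 305 = 6.393 mg/L
k = ln2 / t½ = 0.693147 / 17.2 = 0.04030 h⁻¹
C = C₀ · e^(−k·t) = 6.393 × e^(−0.04030 × 35.8)
  = 6.393 × 0.2363 = 1.511 mg/L
(1.511 mg/L = 1.511 mcg/mL)

1.51 mcg/mL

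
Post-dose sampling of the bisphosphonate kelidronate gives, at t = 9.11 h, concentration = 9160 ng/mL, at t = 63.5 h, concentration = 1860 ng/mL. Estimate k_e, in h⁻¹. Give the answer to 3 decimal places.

k = ln(C₁/C₂) / (t₂ − t₁) = ln(9160/1860) / (63.5 − 9.11)
  = 1.594 / 54.39 = 0.02931 h⁻¹

0.029 h⁻¹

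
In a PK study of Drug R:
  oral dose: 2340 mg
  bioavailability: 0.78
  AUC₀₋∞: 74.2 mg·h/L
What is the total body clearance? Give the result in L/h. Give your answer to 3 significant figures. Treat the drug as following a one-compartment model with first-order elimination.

CL = F·Dose / AUC = 0.78 × 2340 / 74.2 = 24.60 L/h

24.6 L/h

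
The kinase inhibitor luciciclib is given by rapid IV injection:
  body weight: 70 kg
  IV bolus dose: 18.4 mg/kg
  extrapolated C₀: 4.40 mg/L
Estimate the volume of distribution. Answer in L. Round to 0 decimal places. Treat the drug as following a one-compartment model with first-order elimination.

293 L

Dose = 18.4 × 70 = 1288 mg
Vd = Dose / C₀ = 1288 / 4.40 = 292.7 L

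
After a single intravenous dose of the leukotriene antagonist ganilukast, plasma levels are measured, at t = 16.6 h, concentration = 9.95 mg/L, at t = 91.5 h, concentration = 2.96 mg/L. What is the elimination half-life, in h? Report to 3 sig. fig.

42.8 h

k = ln(C₁/C₂) / (t₂ − t₁) = ln(9.95/2.96) / (91.5 − 16.6)
  = 1.212 / 74.90 = 0.01618 h⁻¹
t½ = ln2 / k = 0.693147 / 0.01618 = 42.84 h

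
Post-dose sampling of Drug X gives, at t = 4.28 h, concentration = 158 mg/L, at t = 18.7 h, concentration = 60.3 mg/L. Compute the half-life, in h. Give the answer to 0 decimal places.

k = ln(C₁/C₂) / (t₂ − t₁) = ln(158/60.3) / (18.7 − 4.28)
  = 0.9633 / 14.42 = 0.06680 h⁻¹
t½ = ln2 / k = 0.693147 / 0.06680 = 10.38 h

10 h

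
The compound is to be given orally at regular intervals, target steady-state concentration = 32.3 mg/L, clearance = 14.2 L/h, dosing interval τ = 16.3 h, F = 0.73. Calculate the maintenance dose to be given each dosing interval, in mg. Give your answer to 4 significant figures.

At steady state, F × (Dose/τ) = Css × CL.
Dose = Css × CL × τ / F = 32.3 × 14.20 × 16.3 / 0.73 = 10240 mg

10240 mg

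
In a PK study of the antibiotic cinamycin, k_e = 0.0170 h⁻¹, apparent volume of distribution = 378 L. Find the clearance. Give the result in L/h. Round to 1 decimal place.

CL = k × Vd = 0.0170 × 378 = 6.426 L/h

6.4 L/h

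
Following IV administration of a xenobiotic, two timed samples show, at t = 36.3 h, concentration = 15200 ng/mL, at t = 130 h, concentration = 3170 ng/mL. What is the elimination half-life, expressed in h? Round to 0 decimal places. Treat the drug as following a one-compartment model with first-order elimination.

k = ln(C₁/C₂) / (t₂ − t₁) = ln(15200/3170) / (130 − 36.3)
  = 1.568 / 93.70 = 0.01673 h⁻¹
t½ = ln2 / k = 0.693147 / 0.01673 = 41.43 h

41 h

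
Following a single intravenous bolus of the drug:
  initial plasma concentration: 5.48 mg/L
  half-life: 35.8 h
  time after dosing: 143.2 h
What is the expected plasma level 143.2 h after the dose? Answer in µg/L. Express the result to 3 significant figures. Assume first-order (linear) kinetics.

k = ln2 / t½ = 0.693147 / 35.8 = 0.01936 h⁻¹
t / t½ = 143.2 / 35.8 = 4 half-lives
C = C₀ × (1/2)^4 = 5.480 × 0.06250 = 0.3425 mg/L
Convert: 0.3425 mg/L × 1000 = 342.5 µg/L

343 µg/L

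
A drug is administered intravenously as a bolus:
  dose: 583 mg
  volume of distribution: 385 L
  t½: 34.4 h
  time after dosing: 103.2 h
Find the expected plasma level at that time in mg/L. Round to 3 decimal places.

0.189 mg/L

C₀ = Dose / Vd = 583.0 / 385 = 1.514 mg/L
k = ln2 / t½ = 0.693147 / 34.4 = 0.02015 h⁻¹
t / t½ = 103.2 / 34.4 = 3 half-lives
C = C₀ × (1/2)^3 = 1.514 × 0.1250 = 0.1893 mg/L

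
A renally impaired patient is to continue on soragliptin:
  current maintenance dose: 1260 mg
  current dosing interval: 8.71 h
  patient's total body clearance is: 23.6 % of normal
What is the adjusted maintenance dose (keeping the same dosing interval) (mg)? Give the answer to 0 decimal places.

297 mg

To keep the same average steady-state level, dosing rate must scale with clearance.
CL ratio = 23.6 / 100 = 0.2360
New dose (same interval) = 1260 × 0.2360 = 297.4 mg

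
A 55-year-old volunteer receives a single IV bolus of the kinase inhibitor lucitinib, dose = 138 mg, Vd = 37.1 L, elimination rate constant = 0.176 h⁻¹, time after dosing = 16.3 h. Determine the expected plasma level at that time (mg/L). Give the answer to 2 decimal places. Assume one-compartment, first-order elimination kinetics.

0.21 mg/L

C₀ = Dose / Vd = 138.0 / 37.1 = 3.720 mg/L
C = C₀ · e^(−k·t) = 3.720 × e^(−0.1760 × 16.3)
  = 3.720 × 0.05677 = 0.2112 mg/L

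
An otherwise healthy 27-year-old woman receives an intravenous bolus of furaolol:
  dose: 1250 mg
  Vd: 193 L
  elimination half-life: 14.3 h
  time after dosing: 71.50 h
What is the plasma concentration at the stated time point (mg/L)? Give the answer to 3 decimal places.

C₀ = Dose / Vd = 1250 / 193 = 6.477 mg/L
k = ln2 / t½ = 0.693147 / 14.3 = 0.04847 h⁻¹
t / t½ = 71.50 / 14.3 = 5 half-lives
C = C₀ × (1/2)^5 = 6.477 × 0.03125 = 0.2024 mg/L

0.202 mg/L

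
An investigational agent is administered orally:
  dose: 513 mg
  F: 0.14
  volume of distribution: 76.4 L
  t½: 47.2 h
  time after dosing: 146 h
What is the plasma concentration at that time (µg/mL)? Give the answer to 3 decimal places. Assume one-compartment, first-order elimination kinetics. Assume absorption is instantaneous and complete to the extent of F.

Amount reaching circulation = F × Dose = 0.14 × 513.0 = 71.82 mg
C₀ = F·Dose / Vd = 71.82 / 76.4 = 0.9401 mg/L
k = ln2 / t½ = 0.693147 / 47.2 = 0.01469 h⁻¹
C = C₀ · e^(−k·t) = 0.9401 × e^(−0.01469 × 146)
  = 0.9401 × 0.1171 = 0.1101 mg/L
(0.1101 mg/L = 0.1101 µg/mL)

0.110 µg/mL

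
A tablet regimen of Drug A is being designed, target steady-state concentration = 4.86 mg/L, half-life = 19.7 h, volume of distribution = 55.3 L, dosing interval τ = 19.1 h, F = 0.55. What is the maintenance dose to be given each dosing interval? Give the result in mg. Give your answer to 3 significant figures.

328 mg

k = ln2 / t½ = 0.693147 / 19.7 = 0.03519 h⁻¹
CL = k × Vd = 0.03519 × 55.3 = 1.946 L/h
At steady state, F × (Dose/τ) = Css × CL.
Dose = Css × CL × τ / F = 4.86 × 1.946 × 19.1 / 0.55 = 328.4 mg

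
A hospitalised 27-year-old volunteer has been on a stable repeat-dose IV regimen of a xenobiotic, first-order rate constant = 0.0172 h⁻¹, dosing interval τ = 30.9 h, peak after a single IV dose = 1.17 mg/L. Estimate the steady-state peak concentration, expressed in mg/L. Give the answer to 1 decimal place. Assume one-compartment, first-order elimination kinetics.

e^(−kτ) = e^(−0.01720 × 30.9) = 0.5877
Accumulation ratio R = 1 / (1 − e^(−kτ)) = 1 / (1 − 0.5877) = 2.425
Steady-state peak = C₀ × R = 1.17 × 2.425 = 2.837 mg/L

2.8 mg/L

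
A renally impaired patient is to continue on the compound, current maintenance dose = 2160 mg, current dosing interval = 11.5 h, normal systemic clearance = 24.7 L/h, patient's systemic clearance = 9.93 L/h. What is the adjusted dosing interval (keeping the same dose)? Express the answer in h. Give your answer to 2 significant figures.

29 h

To keep the same average steady-state level, dosing rate must scale with clearance.
CL ratio = 9.93 / 24.7 = 0.4020
New interval (same dose) = 11.5 / 0.4020 = 28.61 h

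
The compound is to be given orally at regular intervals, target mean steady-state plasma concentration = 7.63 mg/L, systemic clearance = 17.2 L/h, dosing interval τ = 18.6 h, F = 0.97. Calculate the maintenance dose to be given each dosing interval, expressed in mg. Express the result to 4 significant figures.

2516 mg

At steady state, F × (Dose/τ) = Css × CL.
Dose = Css × CL × τ / F = 7.63 × 17.20 × 18.6 / 0.97 = 2516 mg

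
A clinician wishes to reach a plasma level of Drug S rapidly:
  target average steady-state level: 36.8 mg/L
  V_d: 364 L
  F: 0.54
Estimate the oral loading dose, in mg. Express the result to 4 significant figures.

24810 mg

LD = Css × Vd / F = 36.8 × 364 / 0.54 = 24810 mg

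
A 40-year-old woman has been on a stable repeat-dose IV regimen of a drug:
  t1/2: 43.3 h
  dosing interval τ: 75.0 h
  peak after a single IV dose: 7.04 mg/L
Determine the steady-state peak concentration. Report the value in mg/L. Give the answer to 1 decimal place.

10.1 mg/L

k = ln2 / t½ = 0.693147 / 43.3 = 0.01601 h⁻¹
e^(−kτ) = e^(−0.01601 × 75.0) = 0.3010
Accumulation ratio R = 1 / (1 − e^(−kτ)) = 1 / (1 − 0.3010) = 1.431
Steady-state peak = C₀ × R = 7.04 × 1.431 = 10.07 mg/L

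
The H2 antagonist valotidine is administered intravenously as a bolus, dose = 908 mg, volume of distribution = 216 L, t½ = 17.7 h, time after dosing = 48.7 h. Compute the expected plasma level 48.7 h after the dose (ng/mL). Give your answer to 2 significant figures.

C₀ = Dose / Vd = 908.0 / 216 = 4.204 mg/L
k = ln2 / t½ = 0.693147 / 17.7 = 0.03916 h⁻¹
C = C₀ · e^(−k·t) = 4.204 × e^(−0.03916 × 48.7)
  = 4.204 × 0.1485 = 0.6243 mg/L
Convert: 0.6243 mg/L × 1000 = 624.3 ng/mL

620 ng/mL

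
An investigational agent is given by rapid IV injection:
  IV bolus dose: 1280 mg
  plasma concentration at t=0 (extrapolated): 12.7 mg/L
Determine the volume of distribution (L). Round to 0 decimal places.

101 L

Vd = Dose / C₀ = 1280 / 12.7 = 100.8 L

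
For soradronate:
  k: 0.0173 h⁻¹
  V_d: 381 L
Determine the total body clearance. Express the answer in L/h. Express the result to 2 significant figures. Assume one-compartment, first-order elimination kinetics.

6.6 L/h

CL = k × Vd = 0.0173 × 381 = 6.591 L/h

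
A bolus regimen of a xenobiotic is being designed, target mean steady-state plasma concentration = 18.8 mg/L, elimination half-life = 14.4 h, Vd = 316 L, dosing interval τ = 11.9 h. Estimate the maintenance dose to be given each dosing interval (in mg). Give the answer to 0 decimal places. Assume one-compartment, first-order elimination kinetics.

3403 mg

k = ln2 / t½ = 0.693147 / 14.4 = 0.04814 h⁻¹
CL = k × Vd = 0.04814 × 316 = 15.21 L/h
At steady state, Dose/τ = Css × CL.
Dose = Css × CL × τ = 18.8 × 15.21 × 11.9 = 3403 mg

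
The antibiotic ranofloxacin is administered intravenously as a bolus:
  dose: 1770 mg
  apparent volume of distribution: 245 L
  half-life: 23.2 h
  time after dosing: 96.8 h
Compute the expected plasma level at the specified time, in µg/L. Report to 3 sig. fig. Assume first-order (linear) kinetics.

C₀ = Dose / Vd = 1770 / 245 = 7.224 mg/L
k = ln2 / t½ = 0.693147 / 23.2 = 0.02988 h⁻¹
C = C₀ · e^(−k·t) = 7.224 × e^(−0.02988 × 96.8)
  = 7.224 × 0.05544 = 0.4005 mg/L
Convert: 0.4005 mg/L × 1000 = 400.5 µg/L

401 µg/L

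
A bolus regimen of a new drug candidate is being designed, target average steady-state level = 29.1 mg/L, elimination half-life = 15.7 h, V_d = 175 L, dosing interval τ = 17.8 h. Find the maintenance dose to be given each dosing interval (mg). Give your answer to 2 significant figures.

4000 mg

k = ln2 / t½ = 0.693147 / 15.7 = 0.04415 h⁻¹
CL = k × Vd = 0.04415 × 175 = 7.726 L/h
At steady state, Dose/τ = Css × CL.
Dose = Css × CL × τ = 29.1 × 7.726 × 17.8 = 4002 mg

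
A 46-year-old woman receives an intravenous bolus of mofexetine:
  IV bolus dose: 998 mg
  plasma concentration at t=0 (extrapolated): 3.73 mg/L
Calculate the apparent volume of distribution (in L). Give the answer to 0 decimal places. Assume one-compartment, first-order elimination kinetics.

268 L

Vd = Dose / C₀ = 998.0 / 3.73 = 267.6 L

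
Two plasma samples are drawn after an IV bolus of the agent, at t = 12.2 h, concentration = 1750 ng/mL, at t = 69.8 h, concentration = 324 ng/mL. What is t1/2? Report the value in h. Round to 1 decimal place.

23.7 h

k = ln(C₁/C₂) / (t₂ − t₁) = ln(1750/324) / (69.8 − 12.2)
  = 1.687 / 57.60 = 0.02929 h⁻¹
t½ = ln2 / k = 0.693147 / 0.02929 = 23.66 h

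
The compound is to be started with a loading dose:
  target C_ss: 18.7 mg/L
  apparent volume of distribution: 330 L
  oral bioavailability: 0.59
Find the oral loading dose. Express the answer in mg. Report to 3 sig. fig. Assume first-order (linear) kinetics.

10500 mg

LD = Css × Vd / F = 18.7 × 330 / 0.59 = 10460 mg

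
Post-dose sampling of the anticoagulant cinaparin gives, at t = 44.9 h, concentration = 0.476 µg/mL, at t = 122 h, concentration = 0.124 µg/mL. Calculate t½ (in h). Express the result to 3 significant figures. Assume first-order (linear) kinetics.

39.7 h

k = ln(C₁/C₂) / (t₂ − t₁) = ln(0.476/0.124) / (122 − 44.9)
  = 1.345 / 77.10 = 0.01744 h⁻¹
t½ = ln2 / k = 0.693147 / 0.01744 = 39.74 h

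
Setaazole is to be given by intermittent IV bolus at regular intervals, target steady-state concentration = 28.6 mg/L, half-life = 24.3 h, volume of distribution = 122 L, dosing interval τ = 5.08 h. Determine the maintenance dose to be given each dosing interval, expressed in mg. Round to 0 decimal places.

k = ln2 / t½ = 0.693147 / 24.3 = 0.02852 h⁻¹
CL = k × Vd = 0.02852 × 122 = 3.479 L/h
At steady state, Dose/τ = Css × CL.
Dose = Css × CL × τ = 28.6 × 3.479 × 5.08 = 505.5 mg

506 mg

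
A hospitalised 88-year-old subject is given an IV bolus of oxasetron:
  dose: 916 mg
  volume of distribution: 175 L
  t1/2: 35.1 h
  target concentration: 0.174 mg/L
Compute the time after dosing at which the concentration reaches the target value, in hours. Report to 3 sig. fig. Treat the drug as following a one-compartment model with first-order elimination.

172 h

C₀ = Dose / Vd = 916.0 / 175 = 5.234 mg/L
k = ln2 / t½ = 0.693147 / 35.1 = 0.01975 h⁻¹
t = ln(C₀ / C) / k = ln(5.234 / 0.174) / 0.01975
  = ln(30.08) / 0.01975 = 3.404 / 0.01975 = 172.4 h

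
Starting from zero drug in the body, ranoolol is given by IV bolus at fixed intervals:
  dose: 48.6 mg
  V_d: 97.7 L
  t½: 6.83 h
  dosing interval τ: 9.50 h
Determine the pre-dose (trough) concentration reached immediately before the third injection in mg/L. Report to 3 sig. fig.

0.262 mg/L

C₀ per dose = Dose / Vd = 48.6 / 97.7 = 0.4974 mg/L
k = ln2 / t½ = 0.693147 / 6.83 = 0.1015 h⁻¹
Fraction remaining after one interval: r = e^(−kτ) = e^(−0.1015 × 9.50) = 0.3813
Before dose 3, 2 doses have been given (aged 1τ, 2τ).
C_trough = C₀ × (r + r²) = 0.4974 × (0.3813 + 0.1454) = 0.2620 mg/L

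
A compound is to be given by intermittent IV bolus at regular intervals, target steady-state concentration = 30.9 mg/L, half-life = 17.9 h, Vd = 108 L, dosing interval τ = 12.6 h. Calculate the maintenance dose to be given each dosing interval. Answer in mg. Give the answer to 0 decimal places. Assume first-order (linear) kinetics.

k = ln2 / t½ = 0.693147 / 17.9 = 0.03872 h⁻¹
CL = k × Vd = 0.03872 × 108 = 4.182 L/h
At steady state, Dose/τ = Css × CL.
Dose = Css × CL × τ = 30.9 × 4.182 × 12.6 = 1628 mg

1628 mg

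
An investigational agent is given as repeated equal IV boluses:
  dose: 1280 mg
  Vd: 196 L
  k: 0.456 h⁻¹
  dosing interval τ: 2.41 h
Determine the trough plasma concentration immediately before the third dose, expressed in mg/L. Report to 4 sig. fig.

2.901 mg/L

C₀ per dose = Dose / Vd = 1280 / 196 = 6.531 mg/L
Fraction remaining after one interval: r = e^(−kτ) = e^(−0.4560 × 2.41) = 0.3332
Before dose 3, 2 doses have been given (aged 1τ, 2τ).
C_trough = C₀ × (r + r²) = 6.531 × (0.3332 + 0.1110) = 2.901 mg/L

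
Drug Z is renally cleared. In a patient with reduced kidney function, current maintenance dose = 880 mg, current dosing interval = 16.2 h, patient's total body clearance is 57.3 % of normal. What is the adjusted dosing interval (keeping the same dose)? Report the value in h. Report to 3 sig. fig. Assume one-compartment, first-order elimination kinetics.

To keep the same average steady-state level, dosing rate must scale with clearance.
CL ratio = 57.3 / 100 = 0.5730
New interval (same dose) = 16.2 / 0.5730 = 28.27 h

28.3 h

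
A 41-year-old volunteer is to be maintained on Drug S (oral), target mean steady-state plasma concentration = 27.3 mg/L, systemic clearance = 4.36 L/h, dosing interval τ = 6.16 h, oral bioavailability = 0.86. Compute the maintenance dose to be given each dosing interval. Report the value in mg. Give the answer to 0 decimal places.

853 mg

At steady state, F × (Dose/τ) = Css × CL.
Dose = Css × CL × τ / F = 27.3 × 4.360 × 6.16 / 0.86 = 852.6 mg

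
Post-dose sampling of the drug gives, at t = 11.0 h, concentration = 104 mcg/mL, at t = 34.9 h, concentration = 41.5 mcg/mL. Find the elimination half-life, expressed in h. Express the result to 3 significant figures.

18.0 h

k = ln(C₁/C₂) / (t₂ − t₁) = ln(104/41.5) / (34.9 − 11.0)
  = 0.9187 / 23.90 = 0.03844 h⁻¹
t½ = ln2 / k = 0.693147 / 0.03844 = 18.03 h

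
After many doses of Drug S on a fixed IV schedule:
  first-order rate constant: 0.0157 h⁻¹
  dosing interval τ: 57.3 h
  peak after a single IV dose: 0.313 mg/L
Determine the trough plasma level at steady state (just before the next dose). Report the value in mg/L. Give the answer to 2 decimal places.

0.21 mg/L

e^(−kτ) = e^(−0.01570 × 57.3) = 0.4067
Accumulation ratio R = 1 / (1 − e^(−kτ)) = 1 / (1 − 0.4067) = 1.685
Steady-state trough = C₀ × R × e^(−kτ) = 0.313 × 1.685 × 0.4067 = 0.2145 mg/L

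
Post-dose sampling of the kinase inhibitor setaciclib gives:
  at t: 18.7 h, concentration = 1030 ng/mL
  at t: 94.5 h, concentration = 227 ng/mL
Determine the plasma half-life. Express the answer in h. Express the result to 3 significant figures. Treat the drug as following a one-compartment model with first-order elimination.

k = ln(C₁/C₂) / (t₂ − t₁) = ln(1030/227) / (94.5 − 18.7)
  = 1.512 / 75.80 = 0.01995 h⁻¹
t½ = ln2 / k = 0.693147 / 0.01995 = 34.74 h

34.7 h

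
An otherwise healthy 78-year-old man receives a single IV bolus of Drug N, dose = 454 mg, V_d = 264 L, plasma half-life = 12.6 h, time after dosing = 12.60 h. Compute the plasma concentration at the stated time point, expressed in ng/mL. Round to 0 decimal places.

860 ng/mL

C₀ = Dose / Vd = 454.0 / 264 = 1.720 mg/L
k = ln2 / t½ = 0.693147 / 12.6 = 0.05501 h⁻¹
t / t½ = 12.60 / 12.6 = 1 half-lives
C = C₀ × (1/2)^1 = 1.720 × 0.5000 = 0.8600 mg/L
Convert: 0.8600 mg/L × 1000 = 860.0 ng/mL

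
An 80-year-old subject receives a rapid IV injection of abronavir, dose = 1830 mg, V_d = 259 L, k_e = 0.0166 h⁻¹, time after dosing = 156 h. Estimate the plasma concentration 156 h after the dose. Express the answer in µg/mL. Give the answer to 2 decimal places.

C₀ = Dose / Vd = 1830 / 259 = 7.066 mg/L
C = C₀ · e^(−k·t) = 7.066 × e^(−0.01660 × 156)
  = 7.066 × 0.07505 = 0.5303 mg/L
(0.5303 mg/L = 0.5303 µg/mL)

0.53 µg/mL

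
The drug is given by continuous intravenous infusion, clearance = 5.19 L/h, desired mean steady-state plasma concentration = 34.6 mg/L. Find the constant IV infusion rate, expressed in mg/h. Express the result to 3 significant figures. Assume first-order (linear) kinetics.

At steady state, infusion rate R₀ = Css × CL = 34.6 × 5.190 = 179.6 mg/h

180 mg/h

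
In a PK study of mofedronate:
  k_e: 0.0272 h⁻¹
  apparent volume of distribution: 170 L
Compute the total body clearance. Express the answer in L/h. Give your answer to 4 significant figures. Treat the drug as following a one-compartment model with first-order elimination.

CL = k × Vd = 0.0272 × 170 = 4.624 L/h

4.624 L/h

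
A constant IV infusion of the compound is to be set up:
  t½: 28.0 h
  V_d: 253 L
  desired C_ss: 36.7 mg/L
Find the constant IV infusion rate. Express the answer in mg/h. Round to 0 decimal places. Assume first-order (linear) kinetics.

230 mg/h

k = ln2 / t½ = 0.693147 / 28.0 = 0.02476 h⁻¹
CL = k × Vd = 0.02476 × 253 = 6.264 L/h
At steady state, infusion rate R₀ = Css × CL = 36.7 × 6.264 = 229.9 mg/h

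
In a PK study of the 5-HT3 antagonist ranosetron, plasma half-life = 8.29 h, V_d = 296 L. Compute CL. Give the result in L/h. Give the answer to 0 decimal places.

k = ln2 / t½ = 0.693147 / 8.29 = 0.08361 h⁻¹
CL = k × Vd = 0.08361 × 296 = 24.75 L/h

25 L/h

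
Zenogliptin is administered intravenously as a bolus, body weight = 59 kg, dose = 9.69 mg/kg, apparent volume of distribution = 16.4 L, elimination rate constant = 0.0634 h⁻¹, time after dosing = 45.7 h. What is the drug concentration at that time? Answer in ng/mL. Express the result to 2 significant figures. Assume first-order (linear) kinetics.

Total dose = 9.69 × 59 = 571.7 mg
C₀ = Dose / Vd = 571.7 / 16.4 = 34.86 mg/L
C = C₀ · e^(−k·t) = 34.86 × e^(−0.06340 × 45.7)
  = 34.86 × 0.05517 = 1.923 mg/L
Convert: 1.923 mg/L × 1000 = 1923 ng/mL

1900 ng/mL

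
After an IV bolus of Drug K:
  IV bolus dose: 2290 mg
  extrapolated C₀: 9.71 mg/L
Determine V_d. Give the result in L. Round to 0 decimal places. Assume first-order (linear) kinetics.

236 L

Vd = Dose / C₀ = 2290 / 9.71 = 235.8 L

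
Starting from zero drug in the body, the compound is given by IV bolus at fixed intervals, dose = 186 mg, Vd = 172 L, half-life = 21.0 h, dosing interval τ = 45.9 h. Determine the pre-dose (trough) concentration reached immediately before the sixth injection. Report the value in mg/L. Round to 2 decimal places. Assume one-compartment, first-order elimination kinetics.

C₀ per dose = Dose / Vd = 186 / 172 = 1.081 mg/L
k = ln2 / t½ = 0.693147 / 21.0 = 0.03301 h⁻¹
Fraction remaining after one interval: r = e^(−kτ) = e^(−0.03301 × 45.9) = 0.2198
Before dose 6, 5 doses have been given (aged 1τ, 2τ, 3τ, 4τ, 5τ).
C_trough = C₀ × (r + r² + … + r^5) = C₀ × r(1−r^5)/(1−r)
        = 1.081 × 0.2198 × (1 − 0.0005130) / (1 − 0.2198) = 0.3044 mg/L

0.30 mg/L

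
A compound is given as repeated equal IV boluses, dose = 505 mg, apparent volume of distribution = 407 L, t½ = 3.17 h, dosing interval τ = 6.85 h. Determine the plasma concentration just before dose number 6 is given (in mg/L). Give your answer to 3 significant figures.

C₀ per dose = Dose / Vd = 505 / 407 = 1.241 mg/L
k = ln2 / t½ = 0.693147 / 3.17 = 0.2187 h⁻¹
Fraction remaining after one interval: r = e^(−kτ) = e^(−0.2187 × 6.85) = 0.2236
Before dose 6, 5 doses have been given (aged 1τ, 2τ, 3τ, 4τ, 5τ).
C_trough = C₀ × (r + r² + … + r^5) = C₀ × r(1−r^5)/(1−r)
        = 1.241 × 0.2236 × (1 − 0.0005589) / (1 − 0.2236) = 0.3572 mg/L

0.357 mg/L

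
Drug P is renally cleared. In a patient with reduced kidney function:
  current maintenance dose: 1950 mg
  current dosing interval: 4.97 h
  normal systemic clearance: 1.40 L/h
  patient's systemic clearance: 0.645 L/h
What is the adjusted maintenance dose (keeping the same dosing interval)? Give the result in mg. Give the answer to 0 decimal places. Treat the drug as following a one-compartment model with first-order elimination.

To keep the same average steady-state level, dosing rate must scale with clearance.
CL ratio = 0.645 / 1.40 = 0.4607
New dose (same interval) = 1950 × 0.4607 = 898.4 mg

898 mg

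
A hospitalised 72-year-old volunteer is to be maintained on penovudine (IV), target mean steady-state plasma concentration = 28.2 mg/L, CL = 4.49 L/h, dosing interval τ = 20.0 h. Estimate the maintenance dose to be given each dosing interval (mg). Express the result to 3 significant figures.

2530 mg

At steady state, Dose/τ = Css × CL.
Dose = Css × CL × τ = 28.2 × 4.490 × 20.0 = 2532 mg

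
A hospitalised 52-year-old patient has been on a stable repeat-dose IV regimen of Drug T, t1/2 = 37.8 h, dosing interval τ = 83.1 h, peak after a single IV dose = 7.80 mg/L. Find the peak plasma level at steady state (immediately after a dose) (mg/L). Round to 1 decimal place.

10.0 mg/L

k = ln2 / t½ = 0.693147 / 37.8 = 0.01834 h⁻¹
e^(−kτ) = e^(−0.01834 × 83.1) = 0.2178
Accumulation ratio R = 1 / (1 − e^(−kτ)) = 1 / (1 − 0.2178) = 1.278
Steady-state peak = C₀ × R = 7.80 × 1.278 = 9.968 mg/L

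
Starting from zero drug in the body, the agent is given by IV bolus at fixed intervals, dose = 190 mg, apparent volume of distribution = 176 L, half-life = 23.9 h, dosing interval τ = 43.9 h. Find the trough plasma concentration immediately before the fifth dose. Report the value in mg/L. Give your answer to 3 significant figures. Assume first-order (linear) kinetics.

C₀ per dose = Dose / Vd = 190 / 176 = 1.080 mg/L
k = ln2 / t½ = 0.693147 / 23.9 = 0.02900 h⁻¹
Fraction remaining after one interval: r = e^(−kτ) = e^(−0.02900 × 43.9) = 0.2800
Before dose 5, 4 doses have been given (aged 1τ, 2τ, 3τ, 4τ).
C_trough = C₀ × (r + r² + … + r^4) = C₀ × r(1−r^4)/(1−r)
        = 1.080 × 0.2800 × (1 − 0.006147) / (1 − 0.2800) = 0.4174 mg/L

0.417 mg/L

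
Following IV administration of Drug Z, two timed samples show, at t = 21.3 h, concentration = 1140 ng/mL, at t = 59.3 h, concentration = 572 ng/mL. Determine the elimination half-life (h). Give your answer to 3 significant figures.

k = ln(C₁/C₂) / (t₂ − t₁) = ln(1140/572) / (59.3 − 21.3)
  = 0.6896 / 38.00 = 0.01815 h⁻¹
t½ = ln2 / k = 0.693147 / 0.01815 = 38.19 h

38.2 h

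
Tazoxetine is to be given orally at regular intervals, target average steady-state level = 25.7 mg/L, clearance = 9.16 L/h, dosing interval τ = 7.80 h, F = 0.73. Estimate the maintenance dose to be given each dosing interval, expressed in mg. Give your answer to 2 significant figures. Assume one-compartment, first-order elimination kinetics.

2500 mg

At steady state, F × (Dose/τ) = Css × CL.
Dose = Css × CL × τ / F = 25.7 × 9.160 × 7.80 / 0.73 = 2515 mg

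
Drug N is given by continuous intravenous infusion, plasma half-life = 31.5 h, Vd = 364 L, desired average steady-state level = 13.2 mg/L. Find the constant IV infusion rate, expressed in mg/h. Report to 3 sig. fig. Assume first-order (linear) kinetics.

k = ln2 / t½ = 0.693147 / 31.5 = 0.02200 h⁻¹
CL = k × Vd = 0.02200 × 364 = 8.008 L/h
At steady state, infusion rate R₀ = Css × CL = 13.2 × 8.008 = 105.7 mg/h

106 mg/h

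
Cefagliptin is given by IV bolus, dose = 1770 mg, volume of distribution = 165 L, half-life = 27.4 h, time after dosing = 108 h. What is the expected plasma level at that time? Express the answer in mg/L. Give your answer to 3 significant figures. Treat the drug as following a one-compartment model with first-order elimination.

C₀ = Dose / Vd = 1770 / 165 = 10.73 mg/L
k = ln2 / t½ = 0.693147 / 27.4 = 0.02530 h⁻¹
C = C₀ · e^(−k·t) = 10.73 × e^(−0.02530 × 108)
  = 10.73 × 0.06506 = 0.6981 mg/L

0.698 mg/L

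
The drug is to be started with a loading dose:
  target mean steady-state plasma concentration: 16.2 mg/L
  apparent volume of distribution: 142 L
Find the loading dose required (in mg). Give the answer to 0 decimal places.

LD = Css × Vd = 16.2 × 142 = 2300 mg

2300 mg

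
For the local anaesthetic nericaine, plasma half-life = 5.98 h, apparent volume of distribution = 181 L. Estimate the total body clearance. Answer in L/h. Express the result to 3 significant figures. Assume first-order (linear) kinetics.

k = ln2 / t½ = 0.693147 / 5.98 = 0.1159 h⁻¹
CL = k × Vd = 0.1159 × 181 = 20.98 L/h

21.0 L/h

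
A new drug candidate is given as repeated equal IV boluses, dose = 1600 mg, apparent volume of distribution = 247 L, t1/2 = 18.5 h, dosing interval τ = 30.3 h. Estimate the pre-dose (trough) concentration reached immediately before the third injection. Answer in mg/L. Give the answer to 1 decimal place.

C₀ per dose = Dose / Vd = 1600 / 247 = 6.478 mg/L
k = ln2 / t½ = 0.693147 / 18.5 = 0.03747 h⁻¹
Fraction remaining after one interval: r = e^(−kτ) = e^(−0.03747 × 30.3) = 0.3213
Before dose 3, 2 doses have been given (aged 1τ, 2τ).
C_trough = C₀ × (r + r²) = 6.478 × (0.3213 + 0.1032) = 2.750 mg/L

2.8 mg/L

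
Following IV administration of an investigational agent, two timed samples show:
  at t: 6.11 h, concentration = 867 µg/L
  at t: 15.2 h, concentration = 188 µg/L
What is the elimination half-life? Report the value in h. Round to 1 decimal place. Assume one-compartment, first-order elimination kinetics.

4.1 h

k = ln(C₁/C₂) / (t₂ − t₁) = ln(867/188) / (15.2 − 6.11)
  = 1.529 / 9.090 = 0.1682 h⁻¹
t½ = ln2 / k = 0.693147 / 0.1682 = 4.121 h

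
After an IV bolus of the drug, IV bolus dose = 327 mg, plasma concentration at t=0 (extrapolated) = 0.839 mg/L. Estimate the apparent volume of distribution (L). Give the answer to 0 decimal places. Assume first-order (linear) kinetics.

390 L

Vd = Dose / C₀ = 327.0 / 0.839 = 389.7 L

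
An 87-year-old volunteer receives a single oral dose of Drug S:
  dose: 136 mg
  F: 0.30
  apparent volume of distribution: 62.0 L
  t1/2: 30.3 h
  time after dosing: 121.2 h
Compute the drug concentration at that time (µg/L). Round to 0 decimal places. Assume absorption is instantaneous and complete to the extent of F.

Amount reaching circulation = F × Dose = 0.30 × 136.0 = 40.80 mg
C₀ = F·Dose / Vd = 40.80 / 62.0 = 0.6581 mg/L
k = ln2 / t½ = 0.693147 / 30.3 = 0.02288 h⁻¹
t / t½ = 121.2 / 30.3 = 4 half-lives
C = C₀ × (1/2)^4 = 0.6581 × 0.06250 = 0.04113 mg/L
Convert: 0.04113 mg/L × 1000 = 41.13 µg/L

41 µg/L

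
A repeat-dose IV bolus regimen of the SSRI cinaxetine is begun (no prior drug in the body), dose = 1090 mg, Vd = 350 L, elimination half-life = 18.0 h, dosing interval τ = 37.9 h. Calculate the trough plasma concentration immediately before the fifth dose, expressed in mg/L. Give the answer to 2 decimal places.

0.94 mg/L

C₀ per dose = Dose / Vd = 1090 / 350 = 3.114 mg/L
k = ln2 / t½ = 0.693147 / 18.0 = 0.03851 h⁻¹
Fraction remaining after one interval: r = e^(−kτ) = e^(−0.03851 × 37.9) = 0.2323
Before dose 5, 4 doses have been given (aged 1τ, 2τ, 3τ, 4τ).
C_trough = C₀ × (r + r² + … + r^4) = C₀ × r(1−r^4)/(1−r)
        = 3.114 × 0.2323 × (1 − 0.002912) / (1 − 0.2323) = 0.9395 mg/L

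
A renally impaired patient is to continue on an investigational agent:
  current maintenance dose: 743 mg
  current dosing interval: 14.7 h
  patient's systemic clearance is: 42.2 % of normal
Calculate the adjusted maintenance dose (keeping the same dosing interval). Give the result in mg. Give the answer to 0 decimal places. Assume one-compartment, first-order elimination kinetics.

314 mg

To keep the same average steady-state level, dosing rate must scale with clearance.
CL ratio = 42.2 / 100 = 0.4220
New dose (same interval) = 743 × 0.4220 = 313.5 mg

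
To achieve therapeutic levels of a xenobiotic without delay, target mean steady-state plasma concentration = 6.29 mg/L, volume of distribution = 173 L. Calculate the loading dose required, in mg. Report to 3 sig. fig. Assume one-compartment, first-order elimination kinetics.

1090 mg

LD = Css × Vd = 6.29 × 173 = 1088 mg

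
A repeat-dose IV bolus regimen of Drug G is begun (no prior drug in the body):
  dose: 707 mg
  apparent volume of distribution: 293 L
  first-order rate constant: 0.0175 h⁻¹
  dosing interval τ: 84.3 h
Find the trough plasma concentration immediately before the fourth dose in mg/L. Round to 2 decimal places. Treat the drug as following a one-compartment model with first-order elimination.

C₀ per dose = Dose / Vd = 707 / 293 = 2.413 mg/L
Fraction remaining after one interval: r = e^(−kτ) = e^(−0.01750 × 84.3) = 0.2287
Before dose 4, 3 doses have been given (aged 1τ, 2τ, 3τ).
C_trough = C₀ × (r + r² + … + r^3) = C₀ × r(1−r^3)/(1−r)
        = 2.413 × 0.2287 × (1 − 0.01196) / (1 − 0.2287) = 0.7069 mg/L

0.71 mg/L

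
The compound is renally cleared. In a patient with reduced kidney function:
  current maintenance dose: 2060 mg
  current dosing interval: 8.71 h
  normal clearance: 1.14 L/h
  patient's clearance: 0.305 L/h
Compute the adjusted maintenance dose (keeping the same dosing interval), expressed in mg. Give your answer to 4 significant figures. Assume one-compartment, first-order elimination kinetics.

551.1 mg

To keep the same average steady-state level, dosing rate must scale with clearance.
CL ratio = 0.305 / 1.14 = 0.2675
New dose (same interval) = 2060 × 0.2675 = 551.1 mg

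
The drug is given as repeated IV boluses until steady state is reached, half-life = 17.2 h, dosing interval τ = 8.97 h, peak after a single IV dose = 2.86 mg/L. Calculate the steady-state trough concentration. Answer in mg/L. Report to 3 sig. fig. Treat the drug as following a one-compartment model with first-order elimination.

6.57 mg/L

k = ln2 / t½ = 0.693147 / 17.2 = 0.04030 h⁻¹
e^(−kτ) = e^(−0.04030 × 8.97) = 0.6966
Accumulation ratio R = 1 / (1 − e^(−kτ)) = 1 / (1 − 0.6966) = 3.296
Steady-state trough = C₀ × R × e^(−kτ) = 2.86 × 3.296 × 0.6966 = 6.567 mg/L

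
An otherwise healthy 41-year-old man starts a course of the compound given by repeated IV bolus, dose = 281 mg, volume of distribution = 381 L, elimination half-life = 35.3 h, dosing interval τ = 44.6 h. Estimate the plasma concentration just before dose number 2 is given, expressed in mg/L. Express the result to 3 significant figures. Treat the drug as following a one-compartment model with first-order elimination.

0.307 mg/L

C₀ per dose = Dose / Vd = 281 / 381 = 0.7375 mg/L
k = ln2 / t½ = 0.693147 / 35.3 = 0.01964 h⁻¹
Fraction remaining after one interval: r = e^(−kτ) = e^(−0.01964 × 44.6) = 0.4165
Before dose 2, 1 dose has been given (aged 1τ).
C_trough = C₀ × r = 0.7375 × 0.4165 = 0.3072 mg/L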